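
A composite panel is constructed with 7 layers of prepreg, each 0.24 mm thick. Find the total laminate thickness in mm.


h = n * t_ply = 7 * 0.24 = 1.68 mm

1.68 mm


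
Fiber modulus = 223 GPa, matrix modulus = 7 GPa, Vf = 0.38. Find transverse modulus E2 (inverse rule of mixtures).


1/E2 = Vf/Ef + (1-Vf)/Em = 0.38/223 + 0.62/7
E2 = 11.08 GPa

11.08 GPa


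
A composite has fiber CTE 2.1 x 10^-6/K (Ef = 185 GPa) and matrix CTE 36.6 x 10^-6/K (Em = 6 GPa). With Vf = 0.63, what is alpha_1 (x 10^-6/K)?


E1 = Ef*Vf + Em*(1-Vf) = 118.77
alpha_1 = (alpha_f*Ef*Vf + alpha_m*Em*(1-Vf))/E1 = 2.74 x 10^-6/K

2.74 x 10^-6/K


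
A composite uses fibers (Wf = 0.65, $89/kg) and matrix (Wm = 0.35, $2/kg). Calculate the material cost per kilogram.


Cost = cost_f*Wf + cost_m*Wm = 89*0.65 + 2*0.35 = $58.55/kg

$58.55/kg


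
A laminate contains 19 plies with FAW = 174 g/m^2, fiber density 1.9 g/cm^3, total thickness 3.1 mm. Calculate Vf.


Vf = n * FAW / (rho_f * h * 1000) = 19 * 174 / (1.9 * 3.1 * 1000) = 0.5613

0.5613


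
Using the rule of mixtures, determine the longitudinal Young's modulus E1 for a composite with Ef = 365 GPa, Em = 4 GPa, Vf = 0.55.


E1 = Ef*Vf + Em*(1-Vf) = 365*0.55 + 4*0.45 = 202.55 GPa

202.55 GPa


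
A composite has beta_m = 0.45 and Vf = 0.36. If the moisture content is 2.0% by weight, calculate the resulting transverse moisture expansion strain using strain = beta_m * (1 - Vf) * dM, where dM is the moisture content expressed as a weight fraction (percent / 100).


dM = 2.0/100 = 0.02
strain = beta_m * (1-Vf) * dM = 0.45 * 0.64 * 0.02 = 0.00576

0.00576


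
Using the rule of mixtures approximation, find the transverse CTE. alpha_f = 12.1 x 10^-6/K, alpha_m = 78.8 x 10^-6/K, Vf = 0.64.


alpha_2 = alpha_f*Vf + alpha_m*(1-Vf) = 12.1*0.64 + 78.8*0.36 = 36.1 x 10^-6/K

36.1 x 10^-6/K


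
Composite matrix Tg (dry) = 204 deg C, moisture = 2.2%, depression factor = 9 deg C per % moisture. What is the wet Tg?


Tg_wet = Tg_dry - k*moisture = 204 - 9*2.2 = 184.2 deg C

184.2 deg C


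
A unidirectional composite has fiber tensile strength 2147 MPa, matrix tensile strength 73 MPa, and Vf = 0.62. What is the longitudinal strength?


sigma_1 = sigma_f*Vf + sigma_m*(1-Vf) = 2147*0.62 + 73*0.38 = 1358.9 MPa

1358.9 MPa


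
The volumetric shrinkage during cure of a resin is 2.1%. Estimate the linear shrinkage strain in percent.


Linear shrinkage ≈ vol_shrink/3 = 2.1/3 = 0.7%

0.7%


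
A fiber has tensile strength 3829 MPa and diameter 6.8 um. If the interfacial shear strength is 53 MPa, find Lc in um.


Lc = sigma_f * d / (2 * tau_i) = 3829 * 6.8 / (2 * 53) = 245.6 um

245.6 um


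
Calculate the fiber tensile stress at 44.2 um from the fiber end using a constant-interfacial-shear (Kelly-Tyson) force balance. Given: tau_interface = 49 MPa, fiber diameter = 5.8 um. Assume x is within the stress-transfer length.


Force balance: sigma_f * (pi*d^2/4) = tau * (pi*d) * x  ->  sigma_f = 4 * tau * x / d
sigma_f = 4 * 49 * 44.2 / 5.8 = 1493.7 MPa

1493.7 MPa


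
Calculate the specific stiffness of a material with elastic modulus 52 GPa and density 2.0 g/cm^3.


Specific stiffness = E/rho = 52/2.0 = 26.0 GPa/(g/cm^3)

26.0 GPa/(g/cm^3)


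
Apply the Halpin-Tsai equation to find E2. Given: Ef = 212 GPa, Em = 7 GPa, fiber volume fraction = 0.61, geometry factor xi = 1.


eta = (Ef/Em - 1)/(Ef/Em + xi) = (30.2857 - 1)/(30.2857 + 1) = 0.9361
E2 = Em*(1+xi*eta*Vf)/(1-eta*Vf) = 25.63 GPa

25.63 GPa


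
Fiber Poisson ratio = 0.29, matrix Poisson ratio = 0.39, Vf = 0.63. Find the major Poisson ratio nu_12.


nu_12 = nu_f*Vf + nu_m*(1-Vf) = 0.29*0.63 + 0.39*0.37 = 0.327

0.327


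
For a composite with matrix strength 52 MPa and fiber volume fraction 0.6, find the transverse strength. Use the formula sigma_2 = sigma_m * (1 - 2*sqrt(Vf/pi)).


factor = 1 - 2*sqrt(0.6/pi) = 0.126
sigma_2 = 52 * 0.126 = 6.55 MPa

6.55 MPa


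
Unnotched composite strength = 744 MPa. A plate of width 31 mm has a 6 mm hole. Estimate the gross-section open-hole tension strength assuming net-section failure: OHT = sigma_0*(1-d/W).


OHT = sigma_0*(1-d/W) = 744*(1-6/31) = 600.0 MPa

600.0 MPa


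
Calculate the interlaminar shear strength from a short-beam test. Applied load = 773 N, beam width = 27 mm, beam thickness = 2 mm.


ILSS = 3F/(4bh) = 3*773/(4*27*2) = 10.74 MPa

10.74 MPa


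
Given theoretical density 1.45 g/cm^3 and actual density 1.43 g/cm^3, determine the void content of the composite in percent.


Void% = (rho_theo - rho_actual)/rho_theo * 100 = (1.45 - 1.43)/1.45 * 100 = 1.38%

1.38%


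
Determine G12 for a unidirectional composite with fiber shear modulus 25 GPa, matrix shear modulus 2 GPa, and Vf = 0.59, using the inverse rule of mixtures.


1/G12 = Vf/Gf + (1-Vf)/Gm = 0.59/25 + 0.41/2
G12 = 4.37 GPa

4.37 GPa


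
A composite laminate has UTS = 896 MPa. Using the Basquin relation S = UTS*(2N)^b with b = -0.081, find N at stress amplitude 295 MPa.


N = 0.5 * (S/UTS)^(1/b) = 0.5 * (295/896)^(1/-0.081) = 452467.3128 cycles

452467.3128 cycles


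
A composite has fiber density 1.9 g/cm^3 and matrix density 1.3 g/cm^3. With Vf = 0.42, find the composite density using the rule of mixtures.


rho_c = rho_f*Vf + rho_m*(1-Vf) = 1.9*0.42 + 1.3*0.58 = 1.552 g/cm^3

1.552 g/cm^3


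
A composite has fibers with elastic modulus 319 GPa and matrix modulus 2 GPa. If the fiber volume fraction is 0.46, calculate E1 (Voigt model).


E1 = Ef*Vf + Em*(1-Vf) = 319*0.46 + 2*0.54 = 147.82 GPa

147.82 GPa


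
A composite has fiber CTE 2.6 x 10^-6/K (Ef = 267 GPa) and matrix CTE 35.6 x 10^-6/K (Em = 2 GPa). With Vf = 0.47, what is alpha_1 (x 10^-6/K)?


E1 = Ef*Vf + Em*(1-Vf) = 126.55
alpha_1 = (alpha_f*Ef*Vf + alpha_m*Em*(1-Vf))/E1 = 2.88 x 10^-6/K

2.88 x 10^-6/K


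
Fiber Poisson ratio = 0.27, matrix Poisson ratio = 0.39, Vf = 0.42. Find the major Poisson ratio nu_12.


nu_12 = nu_f*Vf + nu_m*(1-Vf) = 0.27*0.42 + 0.39*0.58 = 0.3396

0.3396


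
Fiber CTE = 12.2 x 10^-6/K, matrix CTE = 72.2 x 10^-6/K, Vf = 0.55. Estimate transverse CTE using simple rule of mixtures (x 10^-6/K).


alpha_2 = alpha_f*Vf + alpha_m*(1-Vf) = 12.2*0.55 + 72.2*0.45 = 39.2 x 10^-6/K

39.2 x 10^-6/K


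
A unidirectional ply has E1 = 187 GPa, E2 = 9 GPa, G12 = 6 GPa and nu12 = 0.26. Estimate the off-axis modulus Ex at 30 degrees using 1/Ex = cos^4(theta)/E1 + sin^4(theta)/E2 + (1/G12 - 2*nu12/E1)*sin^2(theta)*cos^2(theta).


cos^4(30) = 0.5625, sin^4(30) = 0.0625, sin^2(30)*cos^2(30) = 0.1875
1/G12 - 2*nu12/E1 = 1/6 - 2*0.26/187 = 0.163886 GPa^-1
1/Ex = 0.5625/187 + 0.0625/9 + 0.163886*0.1875 = 0.0406811 GPa^-1
Ex = 24.58 GPa

24.58 GPa


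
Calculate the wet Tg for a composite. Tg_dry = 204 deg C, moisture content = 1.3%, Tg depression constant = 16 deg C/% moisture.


Tg_wet = Tg_dry - k*moisture = 204 - 16*1.3 = 183.2 deg C

183.2 deg C


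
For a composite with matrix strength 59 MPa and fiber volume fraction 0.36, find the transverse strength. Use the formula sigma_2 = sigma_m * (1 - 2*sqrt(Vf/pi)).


factor = 1 - 2*sqrt(0.36/pi) = 0.323
sigma_2 = 59 * 0.323 = 19.06 MPa

19.06 MPa


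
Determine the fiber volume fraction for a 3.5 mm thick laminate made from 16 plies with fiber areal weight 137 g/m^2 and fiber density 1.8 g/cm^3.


Vf = n * FAW / (rho_f * h * 1000) = 16 * 137 / (1.8 * 3.5 * 1000) = 0.3479

0.3479


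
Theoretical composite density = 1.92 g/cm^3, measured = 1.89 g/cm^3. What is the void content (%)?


Void% = (rho_theo - rho_actual)/rho_theo * 100 = (1.92 - 1.89)/1.92 * 100 = 1.56%

1.56%


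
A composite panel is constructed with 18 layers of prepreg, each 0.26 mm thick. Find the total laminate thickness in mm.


h = n * t_ply = 18 * 0.26 = 4.68 mm

4.68 mm


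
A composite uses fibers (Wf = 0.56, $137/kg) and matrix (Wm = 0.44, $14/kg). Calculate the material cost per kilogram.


Cost = cost_f*Wf + cost_m*Wm = 137*0.56 + 14*0.44 = $82.88/kg

$82.88/kg


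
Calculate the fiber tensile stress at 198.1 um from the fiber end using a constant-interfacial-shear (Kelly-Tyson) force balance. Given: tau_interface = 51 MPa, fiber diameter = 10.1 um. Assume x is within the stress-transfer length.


Force balance: sigma_f * (pi*d^2/4) = tau * (pi*d) * x  ->  sigma_f = 4 * tau * x / d
sigma_f = 4 * 51 * 198.1 / 10.1 = 4001.2 MPa

4001.2 MPa


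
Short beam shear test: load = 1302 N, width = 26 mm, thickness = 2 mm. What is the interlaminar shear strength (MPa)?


ILSS = 3F/(4bh) = 3*1302/(4*26*2) = 18.78 MPa

18.78 MPa


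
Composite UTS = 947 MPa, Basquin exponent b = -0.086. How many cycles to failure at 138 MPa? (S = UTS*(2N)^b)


N = 0.5 * (S/UTS)^(1/b) = 0.5 * (138/947)^(1/-0.086) = 2.6630e+09 cycles

2.6630e+09 cycles


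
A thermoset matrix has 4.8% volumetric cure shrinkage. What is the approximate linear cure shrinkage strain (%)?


Linear shrinkage ≈ vol_shrink/3 = 4.8/3 = 1.6%

1.6%


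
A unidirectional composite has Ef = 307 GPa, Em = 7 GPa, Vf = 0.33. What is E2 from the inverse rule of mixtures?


1/E2 = Vf/Ef + (1-Vf)/Em = 0.33/307 + 0.67/7
E2 = 10.33 GPa

10.33 GPa


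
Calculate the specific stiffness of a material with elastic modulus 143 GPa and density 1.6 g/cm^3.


Specific stiffness = E/rho = 143/1.6 = 89.4 GPa/(g/cm^3)

89.4 GPa/(g/cm^3)


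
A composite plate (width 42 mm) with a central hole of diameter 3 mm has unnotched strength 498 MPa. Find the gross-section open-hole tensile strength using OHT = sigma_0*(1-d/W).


OHT = sigma_0*(1-d/W) = 498*(1-3/42) = 462.4 MPa

462.4 MPa


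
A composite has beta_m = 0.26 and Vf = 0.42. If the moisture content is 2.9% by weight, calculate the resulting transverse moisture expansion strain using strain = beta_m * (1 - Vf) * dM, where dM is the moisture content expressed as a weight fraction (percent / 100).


dM = 2.9/100 = 0.029
strain = beta_m * (1-Vf) * dM = 0.26 * 0.58 * 0.029 = 0.0043732

0.0043732


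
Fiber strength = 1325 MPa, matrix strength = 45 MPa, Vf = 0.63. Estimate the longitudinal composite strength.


sigma_1 = sigma_f*Vf + sigma_m*(1-Vf) = 1325*0.63 + 45*0.37 = 851.4 MPa

851.4 MPa


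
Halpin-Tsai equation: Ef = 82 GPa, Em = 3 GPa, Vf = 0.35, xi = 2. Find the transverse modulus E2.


eta = (Ef/Em - 1)/(Ef/Em + xi) = (27.3333 - 1)/(27.3333 + 2) = 0.8977
E2 = Em*(1+xi*eta*Vf)/(1-eta*Vf) = 7.12 GPa

7.12 GPa


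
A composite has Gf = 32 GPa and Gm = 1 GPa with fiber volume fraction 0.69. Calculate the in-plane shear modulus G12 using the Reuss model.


1/G12 = Vf/Gf + (1-Vf)/Gm = 0.69/32 + 0.31/1
G12 = 3.02 GPa

3.02 GPa


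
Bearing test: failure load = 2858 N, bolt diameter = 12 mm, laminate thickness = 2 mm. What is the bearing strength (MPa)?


sigma_br = F/(d*h) = 2858/(12*2) = 119.1 MPa

119.1 MPa


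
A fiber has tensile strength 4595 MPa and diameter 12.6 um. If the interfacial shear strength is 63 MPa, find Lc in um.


Lc = sigma_f * d / (2 * tau_i) = 4595 * 12.6 / (2 * 63) = 459.5 um

459.5 um


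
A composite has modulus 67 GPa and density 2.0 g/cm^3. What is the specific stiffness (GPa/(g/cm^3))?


Specific stiffness = E/rho = 67/2.0 = 33.5 GPa/(g/cm^3)

33.5 GPa/(g/cm^3)


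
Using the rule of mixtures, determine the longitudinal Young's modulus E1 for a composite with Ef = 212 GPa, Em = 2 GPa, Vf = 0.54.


E1 = Ef*Vf + Em*(1-Vf) = 212*0.54 + 2*0.46 = 115.4 GPa

115.4 GPa


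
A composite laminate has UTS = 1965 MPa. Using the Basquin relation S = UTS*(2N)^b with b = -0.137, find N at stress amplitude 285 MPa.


N = 0.5 * (S/UTS)^(1/b) = 0.5 * (285/1965)^(1/-0.137) = 659989.6409 cycles

659989.6409 cycles


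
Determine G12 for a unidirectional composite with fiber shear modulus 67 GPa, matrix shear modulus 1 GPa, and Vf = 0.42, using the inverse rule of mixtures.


1/G12 = Vf/Gf + (1-Vf)/Gm = 0.42/67 + 0.58/1
G12 = 1.71 GPa

1.71 GPa


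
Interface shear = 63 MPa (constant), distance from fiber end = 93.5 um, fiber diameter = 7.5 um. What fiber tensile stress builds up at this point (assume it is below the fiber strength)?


Force balance: sigma_f * (pi*d^2/4) = tau * (pi*d) * x  ->  sigma_f = 4 * tau * x / d
sigma_f = 4 * 63 * 93.5 / 7.5 = 3141.6 MPa

3141.6 MPa


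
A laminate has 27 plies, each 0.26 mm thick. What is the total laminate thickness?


h = n * t_ply = 27 * 0.26 = 7.02 mm

7.02 mm


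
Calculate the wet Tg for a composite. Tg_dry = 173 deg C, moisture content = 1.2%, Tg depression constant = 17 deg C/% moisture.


Tg_wet = Tg_dry - k*moisture = 173 - 17*1.2 = 152.6 deg C

152.6 deg C


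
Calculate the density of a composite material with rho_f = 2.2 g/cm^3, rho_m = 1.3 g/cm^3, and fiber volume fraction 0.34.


rho_c = rho_f*Vf + rho_m*(1-Vf) = 2.2*0.34 + 1.3*0.66 = 1.606 g/cm^3

1.606 g/cm^3


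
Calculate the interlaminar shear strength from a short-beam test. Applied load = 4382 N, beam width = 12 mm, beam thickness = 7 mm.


ILSS = 3F/(4bh) = 3*4382/(4*12*7) = 39.13 MPa

39.13 MPa


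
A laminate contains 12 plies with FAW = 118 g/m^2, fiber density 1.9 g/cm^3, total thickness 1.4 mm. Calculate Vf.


Vf = n * FAW / (rho_f * h * 1000) = 12 * 118 / (1.9 * 1.4 * 1000) = 0.5323

0.5323


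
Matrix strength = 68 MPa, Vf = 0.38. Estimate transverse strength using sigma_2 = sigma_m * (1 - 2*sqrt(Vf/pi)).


factor = 1 - 2*sqrt(0.38/pi) = 0.3044
sigma_2 = 68 * 0.3044 = 20.7 MPa

20.7 MPa


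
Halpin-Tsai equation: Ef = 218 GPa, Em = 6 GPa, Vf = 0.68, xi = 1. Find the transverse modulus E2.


eta = (Ef/Em - 1)/(Ef/Em + xi) = (36.3333 - 1)/(36.3333 + 1) = 0.9464
E2 = Em*(1+xi*eta*Vf)/(1-eta*Vf) = 27.67 GPa

27.67 GPa


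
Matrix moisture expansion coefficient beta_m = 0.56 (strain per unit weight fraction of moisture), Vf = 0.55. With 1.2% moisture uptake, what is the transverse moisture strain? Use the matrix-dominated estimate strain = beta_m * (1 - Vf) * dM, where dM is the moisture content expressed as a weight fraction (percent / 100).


dM = 1.2/100 = 0.012
strain = beta_m * (1-Vf) * dM = 0.56 * 0.45 * 0.012 = 0.003024

0.003024


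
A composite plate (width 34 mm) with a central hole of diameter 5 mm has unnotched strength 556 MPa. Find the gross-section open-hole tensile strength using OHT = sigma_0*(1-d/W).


OHT = sigma_0*(1-d/W) = 556*(1-5/34) = 474.2 MPa

474.2 MPa


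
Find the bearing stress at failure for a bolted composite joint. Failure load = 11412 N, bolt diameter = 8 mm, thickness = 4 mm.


sigma_br = F/(d*h) = 11412/(8*4) = 356.6 MPa

356.6 MPa


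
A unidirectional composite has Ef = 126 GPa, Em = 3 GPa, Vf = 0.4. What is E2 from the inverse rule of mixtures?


1/E2 = Vf/Ef + (1-Vf)/Em = 0.4/126 + 0.6/3
E2 = 4.92 GPa

4.92 GPa


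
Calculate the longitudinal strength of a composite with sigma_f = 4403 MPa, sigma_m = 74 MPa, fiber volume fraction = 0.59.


sigma_1 = sigma_f*Vf + sigma_m*(1-Vf) = 4403*0.59 + 74*0.41 = 2628.1 MPa

2628.1 MPa


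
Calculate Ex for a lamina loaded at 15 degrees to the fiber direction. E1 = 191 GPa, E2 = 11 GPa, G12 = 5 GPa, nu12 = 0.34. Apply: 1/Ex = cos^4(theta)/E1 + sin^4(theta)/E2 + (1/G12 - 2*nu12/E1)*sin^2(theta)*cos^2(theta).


cos^4(15) = 0.870513, sin^4(15) = 0.004487, sin^2(15)*cos^2(15) = 0.0625
1/G12 - 2*nu12/E1 = 1/5 - 2*0.34/191 = 0.19644 GPa^-1
1/Ex = 0.870513/191 + 0.004487/11 + 0.19644*0.0625 = 0.0172431 GPa^-1
Ex = 57.99 GPa

57.99 GPa


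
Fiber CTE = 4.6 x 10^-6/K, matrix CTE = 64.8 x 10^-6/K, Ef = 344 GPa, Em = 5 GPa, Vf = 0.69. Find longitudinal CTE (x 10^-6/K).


E1 = Ef*Vf + Em*(1-Vf) = 238.91
alpha_1 = (alpha_f*Ef*Vf + alpha_m*Em*(1-Vf))/E1 = 4.99 x 10^-6/K

4.99 x 10^-6/K


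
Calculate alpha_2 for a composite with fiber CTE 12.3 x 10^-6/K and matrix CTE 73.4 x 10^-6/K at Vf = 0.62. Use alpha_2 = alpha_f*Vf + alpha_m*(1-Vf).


alpha_2 = alpha_f*Vf + alpha_m*(1-Vf) = 12.3*0.62 + 73.4*0.38 = 35.5 x 10^-6/K

35.5 x 10^-6/K


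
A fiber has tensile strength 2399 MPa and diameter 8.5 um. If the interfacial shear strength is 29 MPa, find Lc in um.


Lc = sigma_f * d / (2 * tau_i) = 2399 * 8.5 / (2 * 29) = 351.6 um

351.6 um


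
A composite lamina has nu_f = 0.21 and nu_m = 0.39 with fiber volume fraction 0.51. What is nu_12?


nu_12 = nu_f*Vf + nu_m*(1-Vf) = 0.21*0.51 + 0.39*0.49 = 0.2982

0.2982


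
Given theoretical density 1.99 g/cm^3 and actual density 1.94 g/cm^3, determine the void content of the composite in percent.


Void% = (rho_theo - rho_actual)/rho_theo * 100 = (1.99 - 1.94)/1.99 * 100 = 2.51%

2.51%


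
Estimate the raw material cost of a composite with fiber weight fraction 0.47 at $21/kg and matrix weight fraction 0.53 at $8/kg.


Cost = cost_f*Wf + cost_m*Wm = 21*0.47 + 8*0.53 = $14.11/kg

$14.11/kg


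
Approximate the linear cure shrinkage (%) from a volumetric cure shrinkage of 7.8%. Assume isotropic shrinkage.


Linear shrinkage ≈ vol_shrink/3 = 7.8/3 = 2.6%

2.6%


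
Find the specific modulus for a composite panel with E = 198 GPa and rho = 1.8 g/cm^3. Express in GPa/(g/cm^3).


Specific stiffness = E/rho = 198/1.8 = 110.0 GPa/(g/cm^3)

110.0 GPa/(g/cm^3)


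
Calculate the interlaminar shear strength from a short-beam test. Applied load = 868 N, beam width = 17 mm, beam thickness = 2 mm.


ILSS = 3F/(4bh) = 3*868/(4*17*2) = 19.15 MPa

19.15 MPa


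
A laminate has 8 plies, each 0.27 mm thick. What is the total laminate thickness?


h = n * t_ply = 8 * 0.27 = 2.16 mm

2.16 mm


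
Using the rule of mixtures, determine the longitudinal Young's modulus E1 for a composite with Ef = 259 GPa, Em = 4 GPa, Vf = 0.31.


E1 = Ef*Vf + Em*(1-Vf) = 259*0.31 + 4*0.69 = 83.05 GPa

83.05 GPa


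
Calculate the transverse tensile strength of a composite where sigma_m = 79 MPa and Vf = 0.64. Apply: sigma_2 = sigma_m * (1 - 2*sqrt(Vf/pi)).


factor = 1 - 2*sqrt(0.64/pi) = 0.0973
sigma_2 = 79 * 0.0973 = 7.69 MPa

7.69 MPa


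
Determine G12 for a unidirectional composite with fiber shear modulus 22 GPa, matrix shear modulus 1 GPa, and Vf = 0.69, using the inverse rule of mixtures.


1/G12 = Vf/Gf + (1-Vf)/Gm = 0.69/22 + 0.31/1
G12 = 2.93 GPa

2.93 GPa


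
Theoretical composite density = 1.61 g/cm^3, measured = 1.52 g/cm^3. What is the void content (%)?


Void% = (rho_theo - rho_actual)/rho_theo * 100 = (1.61 - 1.52)/1.61 * 100 = 5.59%

5.59%


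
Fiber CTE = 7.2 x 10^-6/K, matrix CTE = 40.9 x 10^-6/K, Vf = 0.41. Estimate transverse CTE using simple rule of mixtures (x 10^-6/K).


alpha_2 = alpha_f*Vf + alpha_m*(1-Vf) = 7.2*0.41 + 40.9*0.59 = 27.1 x 10^-6/K

27.1 x 10^-6/K


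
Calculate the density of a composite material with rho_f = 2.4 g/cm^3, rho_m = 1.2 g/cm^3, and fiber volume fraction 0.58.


rho_c = rho_f*Vf + rho_m*(1-Vf) = 2.4*0.58 + 1.2*0.42 = 1.896 g/cm^3

1.896 g/cm^3


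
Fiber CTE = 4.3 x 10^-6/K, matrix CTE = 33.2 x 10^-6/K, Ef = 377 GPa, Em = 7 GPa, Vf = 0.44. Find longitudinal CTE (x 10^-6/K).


E1 = Ef*Vf + Em*(1-Vf) = 169.8
alpha_1 = (alpha_f*Ef*Vf + alpha_m*Em*(1-Vf))/E1 = 4.97 x 10^-6/K

4.97 x 10^-6/K


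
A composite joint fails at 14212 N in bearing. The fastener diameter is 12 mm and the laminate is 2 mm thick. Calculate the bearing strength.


sigma_br = F/(d*h) = 14212/(12*2) = 592.2 MPa

592.2 MPa


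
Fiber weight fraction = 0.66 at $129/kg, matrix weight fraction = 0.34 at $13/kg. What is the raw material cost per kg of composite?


Cost = cost_f*Wf + cost_m*Wm = 129*0.66 + 13*0.34 = $89.56/kg

$89.56/kg


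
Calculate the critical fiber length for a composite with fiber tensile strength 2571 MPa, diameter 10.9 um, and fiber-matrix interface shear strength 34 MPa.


Lc = sigma_f * d / (2 * tau_i) = 2571 * 10.9 / (2 * 34) = 412.1 um

412.1 um


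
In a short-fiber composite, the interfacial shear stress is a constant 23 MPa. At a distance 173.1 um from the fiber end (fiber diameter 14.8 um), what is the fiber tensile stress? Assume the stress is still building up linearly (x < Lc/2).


Force balance: sigma_f * (pi*d^2/4) = tau * (pi*d) * x  ->  sigma_f = 4 * tau * x / d
sigma_f = 4 * 23 * 173.1 / 14.8 = 1076.0 MPa

1076.0 MPa


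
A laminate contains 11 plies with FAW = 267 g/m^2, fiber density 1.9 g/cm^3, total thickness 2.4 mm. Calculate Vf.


Vf = n * FAW / (rho_f * h * 1000) = 11 * 267 / (1.9 * 2.4 * 1000) = 0.6441

0.6441


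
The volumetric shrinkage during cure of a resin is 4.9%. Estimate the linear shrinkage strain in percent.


Linear shrinkage ≈ vol_shrink/3 = 4.9/3 = 1.633%

1.633%


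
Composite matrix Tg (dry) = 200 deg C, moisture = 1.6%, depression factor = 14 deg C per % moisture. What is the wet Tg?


Tg_wet = Tg_dry - k*moisture = 200 - 14*1.6 = 177.6 deg C

177.6 deg C


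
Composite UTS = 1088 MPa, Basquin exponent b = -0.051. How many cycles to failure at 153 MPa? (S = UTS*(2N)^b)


N = 0.5 * (S/UTS)^(1/b) = 0.5 * (153/1088)^(1/-0.051) = 2.5329e+16 cycles

2.5329e+16 cycles


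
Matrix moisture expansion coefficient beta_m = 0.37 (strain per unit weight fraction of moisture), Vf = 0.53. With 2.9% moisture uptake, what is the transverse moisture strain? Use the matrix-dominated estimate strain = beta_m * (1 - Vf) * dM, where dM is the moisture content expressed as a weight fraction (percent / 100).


dM = 2.9/100 = 0.029
strain = beta_m * (1-Vf) * dM = 0.37 * 0.47 * 0.029 = 0.0050431

0.0050431


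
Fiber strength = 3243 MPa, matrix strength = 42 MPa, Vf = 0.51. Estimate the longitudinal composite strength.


sigma_1 = sigma_f*Vf + sigma_m*(1-Vf) = 3243*0.51 + 42*0.49 = 1674.5 MPa

1674.5 MPa


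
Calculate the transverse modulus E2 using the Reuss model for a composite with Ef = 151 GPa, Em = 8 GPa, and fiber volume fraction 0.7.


1/E2 = Vf/Ef + (1-Vf)/Em = 0.7/151 + 0.3/8
E2 = 23.73 GPa

23.73 GPa


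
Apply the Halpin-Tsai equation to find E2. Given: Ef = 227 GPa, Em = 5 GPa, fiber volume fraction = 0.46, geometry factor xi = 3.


eta = (Ef/Em - 1)/(Ef/Em + xi) = (45.4 - 1)/(45.4 + 3) = 0.9174
E2 = Em*(1+xi*eta*Vf)/(1-eta*Vf) = 19.6 GPa

19.6 GPa


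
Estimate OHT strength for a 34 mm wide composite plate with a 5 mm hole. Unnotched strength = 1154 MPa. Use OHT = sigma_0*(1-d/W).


OHT = sigma_0*(1-d/W) = 1154*(1-5/34) = 984.3 MPa

984.3 MPa


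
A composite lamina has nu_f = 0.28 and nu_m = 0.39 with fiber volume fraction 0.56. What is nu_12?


nu_12 = nu_f*Vf + nu_m*(1-Vf) = 0.28*0.56 + 0.39*0.44 = 0.3284

0.3284


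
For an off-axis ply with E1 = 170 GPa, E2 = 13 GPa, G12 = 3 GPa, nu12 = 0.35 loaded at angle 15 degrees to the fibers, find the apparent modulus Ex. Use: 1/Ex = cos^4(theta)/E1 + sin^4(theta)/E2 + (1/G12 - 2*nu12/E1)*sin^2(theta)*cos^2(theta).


cos^4(15) = 0.870513, sin^4(15) = 0.004487, sin^2(15)*cos^2(15) = 0.0625
1/G12 - 2*nu12/E1 = 1/3 - 2*0.35/170 = 0.329216 GPa^-1
1/Ex = 0.870513/170 + 0.004487/13 + 0.329216*0.0625 = 0.0260418 GPa^-1
Ex = 38.4 GPa

38.4 GPa


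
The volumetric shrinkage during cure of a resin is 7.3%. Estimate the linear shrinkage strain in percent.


Linear shrinkage ≈ vol_shrink/3 = 7.3/3 = 2.433%

2.433%


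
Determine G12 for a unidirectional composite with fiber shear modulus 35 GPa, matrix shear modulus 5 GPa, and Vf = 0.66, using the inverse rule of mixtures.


1/G12 = Vf/Gf + (1-Vf)/Gm = 0.66/35 + 0.34/5
G12 = 11.51 GPa

11.51 GPa


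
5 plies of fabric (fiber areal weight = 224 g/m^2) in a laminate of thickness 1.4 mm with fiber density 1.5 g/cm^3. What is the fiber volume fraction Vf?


Vf = n * FAW / (rho_f * h * 1000) = 5 * 224 / (1.5 * 1.4 * 1000) = 0.5333

0.5333


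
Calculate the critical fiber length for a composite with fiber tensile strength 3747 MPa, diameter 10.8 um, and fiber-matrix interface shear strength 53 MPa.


Lc = sigma_f * d / (2 * tau_i) = 3747 * 10.8 / (2 * 53) = 381.8 um

381.8 um


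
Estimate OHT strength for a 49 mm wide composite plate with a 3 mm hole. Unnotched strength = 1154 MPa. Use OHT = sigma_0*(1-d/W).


OHT = sigma_0*(1-d/W) = 1154*(1-3/49) = 1083.3 MPa

1083.3 MPa


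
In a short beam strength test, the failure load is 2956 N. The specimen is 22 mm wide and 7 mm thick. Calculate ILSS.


ILSS = 3F/(4bh) = 3*2956/(4*22*7) = 14.4 MPa

14.4 MPa


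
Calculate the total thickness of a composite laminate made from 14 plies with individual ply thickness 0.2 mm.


h = n * t_ply = 14 * 0.2 = 2.8 mm

2.8 mm


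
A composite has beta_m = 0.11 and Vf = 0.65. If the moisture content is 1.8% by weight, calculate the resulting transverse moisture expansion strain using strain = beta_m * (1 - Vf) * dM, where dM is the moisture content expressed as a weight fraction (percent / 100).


dM = 1.8/100 = 0.018
strain = beta_m * (1-Vf) * dM = 0.11 * 0.35 * 0.018 = 0.000693

0.000693


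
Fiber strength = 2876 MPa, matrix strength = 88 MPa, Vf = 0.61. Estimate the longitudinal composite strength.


sigma_1 = sigma_f*Vf + sigma_m*(1-Vf) = 2876*0.61 + 88*0.39 = 1788.7 MPa

1788.7 MPa


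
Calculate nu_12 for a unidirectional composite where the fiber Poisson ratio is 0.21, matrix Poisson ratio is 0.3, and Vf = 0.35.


nu_12 = nu_f*Vf + nu_m*(1-Vf) = 0.21*0.35 + 0.3*0.65 = 0.2685

0.2685


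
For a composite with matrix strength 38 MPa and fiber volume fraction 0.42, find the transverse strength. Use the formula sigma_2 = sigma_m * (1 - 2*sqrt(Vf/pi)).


factor = 1 - 2*sqrt(0.42/pi) = 0.2687
sigma_2 = 38 * 0.2687 = 10.21 MPa

10.21 MPa


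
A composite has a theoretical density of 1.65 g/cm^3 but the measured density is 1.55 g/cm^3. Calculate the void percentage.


Void% = (rho_theo - rho_actual)/rho_theo * 100 = (1.65 - 1.55)/1.65 * 100 = 6.06%

6.06%


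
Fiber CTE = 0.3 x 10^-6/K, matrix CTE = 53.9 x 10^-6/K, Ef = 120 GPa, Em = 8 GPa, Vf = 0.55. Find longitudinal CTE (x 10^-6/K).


E1 = Ef*Vf + Em*(1-Vf) = 69.6
alpha_1 = (alpha_f*Ef*Vf + alpha_m*Em*(1-Vf))/E1 = 3.07 x 10^-6/K

3.07 x 10^-6/K


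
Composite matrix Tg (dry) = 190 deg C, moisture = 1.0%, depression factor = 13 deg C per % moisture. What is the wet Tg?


Tg_wet = Tg_dry - k*moisture = 190 - 13*1.0 = 177.0 deg C

177.0 deg C


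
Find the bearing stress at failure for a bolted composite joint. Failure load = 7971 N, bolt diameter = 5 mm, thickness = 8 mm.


sigma_br = F/(d*h) = 7971/(5*8) = 199.3 MPa

199.3 MPa


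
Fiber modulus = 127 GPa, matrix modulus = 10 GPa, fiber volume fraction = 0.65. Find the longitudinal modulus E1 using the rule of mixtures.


E1 = Ef*Vf + Em*(1-Vf) = 127*0.65 + 10*0.35 = 86.05 GPa

86.05 GPa


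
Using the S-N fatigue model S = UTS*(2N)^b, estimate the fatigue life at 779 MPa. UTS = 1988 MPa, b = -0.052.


N = 0.5 * (S/UTS)^(1/b) = 0.5 * (779/1988)^(1/-0.052) = 3.3386e+07 cycles

3.3386e+07 cycles


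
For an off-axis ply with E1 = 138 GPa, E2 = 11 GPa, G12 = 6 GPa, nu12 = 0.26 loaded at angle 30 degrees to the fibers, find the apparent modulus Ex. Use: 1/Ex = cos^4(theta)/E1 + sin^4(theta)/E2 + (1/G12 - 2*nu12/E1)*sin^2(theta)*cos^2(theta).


cos^4(30) = 0.5625, sin^4(30) = 0.0625, sin^2(30)*cos^2(30) = 0.1875
1/G12 - 2*nu12/E1 = 1/6 - 2*0.26/138 = 0.162899 GPa^-1
1/Ex = 0.5625/138 + 0.0625/11 + 0.162899*0.1875 = 0.0403014 GPa^-1
Ex = 24.81 GPa

24.81 GPa


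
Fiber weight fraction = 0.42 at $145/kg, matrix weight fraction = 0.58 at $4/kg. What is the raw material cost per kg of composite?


Cost = cost_f*Wf + cost_m*Wm = 145*0.42 + 4*0.58 = $63.22/kg

$63.22/kg


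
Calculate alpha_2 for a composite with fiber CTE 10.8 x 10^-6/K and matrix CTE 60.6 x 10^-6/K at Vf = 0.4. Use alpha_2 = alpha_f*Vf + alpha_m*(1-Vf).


alpha_2 = alpha_f*Vf + alpha_m*(1-Vf) = 10.8*0.4 + 60.6*0.6 = 40.7 x 10^-6/K

40.7 x 10^-6/K


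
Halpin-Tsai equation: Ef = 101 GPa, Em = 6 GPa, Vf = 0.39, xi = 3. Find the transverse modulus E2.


eta = (Ef/Em - 1)/(Ef/Em + xi) = (16.8333 - 1)/(16.8333 + 3) = 0.7983
E2 = Em*(1+xi*eta*Vf)/(1-eta*Vf) = 16.85 GPa

16.85 GPa


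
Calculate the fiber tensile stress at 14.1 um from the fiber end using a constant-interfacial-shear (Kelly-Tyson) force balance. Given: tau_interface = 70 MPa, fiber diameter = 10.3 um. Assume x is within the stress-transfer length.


Force balance: sigma_f * (pi*d^2/4) = tau * (pi*d) * x  ->  sigma_f = 4 * tau * x / d
sigma_f = 4 * 70 * 14.1 / 10.3 = 383.3 MPa

383.3 MPa


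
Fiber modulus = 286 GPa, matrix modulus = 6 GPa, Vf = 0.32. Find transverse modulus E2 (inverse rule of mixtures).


1/E2 = Vf/Ef + (1-Vf)/Em = 0.32/286 + 0.68/6
E2 = 8.74 GPa

8.74 GPa


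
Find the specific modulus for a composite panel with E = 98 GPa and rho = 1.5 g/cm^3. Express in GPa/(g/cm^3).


Specific stiffness = E/rho = 98/1.5 = 65.3 GPa/(g/cm^3)

65.3 GPa/(g/cm^3)


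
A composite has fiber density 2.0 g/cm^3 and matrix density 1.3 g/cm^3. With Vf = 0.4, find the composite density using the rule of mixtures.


rho_c = rho_f*Vf + rho_m*(1-Vf) = 2.0*0.4 + 1.3*0.6 = 1.58 g/cm^3

1.58 g/cm^3


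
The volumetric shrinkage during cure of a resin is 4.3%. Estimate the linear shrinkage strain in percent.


Linear shrinkage ≈ vol_shrink/3 = 4.3/3 = 1.433%

1.433%


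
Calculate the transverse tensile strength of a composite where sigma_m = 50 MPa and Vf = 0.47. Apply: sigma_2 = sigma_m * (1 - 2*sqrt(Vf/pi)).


factor = 1 - 2*sqrt(0.47/pi) = 0.2264
sigma_2 = 50 * 0.2264 = 11.32 MPa

11.32 MPa


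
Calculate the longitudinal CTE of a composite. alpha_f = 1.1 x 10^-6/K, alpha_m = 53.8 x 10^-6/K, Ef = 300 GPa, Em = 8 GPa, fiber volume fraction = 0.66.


E1 = Ef*Vf + Em*(1-Vf) = 200.72
alpha_1 = (alpha_f*Ef*Vf + alpha_m*Em*(1-Vf))/E1 = 1.81 x 10^-6/K

1.81 x 10^-6/K


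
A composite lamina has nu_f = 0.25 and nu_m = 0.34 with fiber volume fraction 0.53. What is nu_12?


nu_12 = nu_f*Vf + nu_m*(1-Vf) = 0.25*0.53 + 0.34*0.47 = 0.2923

0.2923


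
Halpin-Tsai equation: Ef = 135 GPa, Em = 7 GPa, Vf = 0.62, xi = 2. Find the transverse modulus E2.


eta = (Ef/Em - 1)/(Ef/Em + xi) = (19.2857 - 1)/(19.2857 + 2) = 0.8591
E2 = Em*(1+xi*eta*Vf)/(1-eta*Vf) = 30.93 GPa

30.93 GPa


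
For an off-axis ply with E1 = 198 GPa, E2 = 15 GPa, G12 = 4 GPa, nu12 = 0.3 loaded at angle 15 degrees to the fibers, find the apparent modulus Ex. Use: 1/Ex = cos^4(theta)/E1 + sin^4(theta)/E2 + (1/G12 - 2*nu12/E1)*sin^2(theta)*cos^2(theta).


cos^4(15) = 0.870513, sin^4(15) = 0.004487, sin^2(15)*cos^2(15) = 0.0625
1/G12 - 2*nu12/E1 = 1/4 - 2*0.3/198 = 0.24697 GPa^-1
1/Ex = 0.870513/198 + 0.004487/15 + 0.24697*0.0625 = 0.0201313 GPa^-1
Ex = 49.67 GPa

49.67 GPa


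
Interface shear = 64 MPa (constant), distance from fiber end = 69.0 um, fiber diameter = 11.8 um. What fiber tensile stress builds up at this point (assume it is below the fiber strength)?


Force balance: sigma_f * (pi*d^2/4) = tau * (pi*d) * x  ->  sigma_f = 4 * tau * x / d
sigma_f = 4 * 64 * 69.0 / 11.8 = 1496.9 MPa

1496.9 MPa


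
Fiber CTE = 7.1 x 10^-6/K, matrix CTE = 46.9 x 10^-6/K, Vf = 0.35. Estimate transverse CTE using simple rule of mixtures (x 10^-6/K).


alpha_2 = alpha_f*Vf + alpha_m*(1-Vf) = 7.1*0.35 + 46.9*0.65 = 33.0 x 10^-6/K

33.0 x 10^-6/K


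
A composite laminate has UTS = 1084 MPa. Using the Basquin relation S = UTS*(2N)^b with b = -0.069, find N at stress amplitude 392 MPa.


N = 0.5 * (S/UTS)^(1/b) = 0.5 * (392/1084)^(1/-0.069) = 1.2620e+06 cycles

1.2620e+06 cycles


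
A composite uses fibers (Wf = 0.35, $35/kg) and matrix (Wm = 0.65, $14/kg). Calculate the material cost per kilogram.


Cost = cost_f*Wf + cost_m*Wm = 35*0.35 + 14*0.65 = $21.35/kg

$21.35/kg


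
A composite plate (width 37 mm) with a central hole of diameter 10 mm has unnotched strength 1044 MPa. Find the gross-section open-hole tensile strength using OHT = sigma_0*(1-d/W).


OHT = sigma_0*(1-d/W) = 1044*(1-10/37) = 761.8 MPa

761.8 MPa


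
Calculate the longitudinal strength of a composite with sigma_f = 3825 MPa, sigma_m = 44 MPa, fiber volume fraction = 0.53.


sigma_1 = sigma_f*Vf + sigma_m*(1-Vf) = 3825*0.53 + 44*0.47 = 2047.9 MPa

2047.9 MPa


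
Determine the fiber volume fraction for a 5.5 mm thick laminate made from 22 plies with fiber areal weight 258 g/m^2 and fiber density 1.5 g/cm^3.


Vf = n * FAW / (rho_f * h * 1000) = 22 * 258 / (1.5 * 5.5 * 1000) = 0.688

0.688


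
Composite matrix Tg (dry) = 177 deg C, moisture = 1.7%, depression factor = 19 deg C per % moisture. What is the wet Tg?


Tg_wet = Tg_dry - k*moisture = 177 - 19*1.7 = 144.7 deg C

144.7 deg C


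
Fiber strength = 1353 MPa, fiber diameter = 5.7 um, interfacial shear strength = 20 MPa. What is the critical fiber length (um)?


Lc = sigma_f * d / (2 * tau_i) = 1353 * 5.7 / (2 * 20) = 192.8 um

192.8 um


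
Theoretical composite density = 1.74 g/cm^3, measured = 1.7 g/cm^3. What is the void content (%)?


Void% = (rho_theo - rho_actual)/rho_theo * 100 = (1.74 - 1.7)/1.74 * 100 = 2.3%

2.3%


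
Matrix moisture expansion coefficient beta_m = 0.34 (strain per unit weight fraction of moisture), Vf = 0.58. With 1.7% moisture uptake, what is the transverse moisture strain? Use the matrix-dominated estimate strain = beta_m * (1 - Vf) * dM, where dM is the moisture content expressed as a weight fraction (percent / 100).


dM = 1.7/100 = 0.017
strain = beta_m * (1-Vf) * dM = 0.34 * 0.42 * 0.017 = 0.0024276

0.0024276


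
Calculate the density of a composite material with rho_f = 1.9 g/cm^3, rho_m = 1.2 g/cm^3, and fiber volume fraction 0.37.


rho_c = rho_f*Vf + rho_m*(1-Vf) = 1.9*0.37 + 1.2*0.63 = 1.459 g/cm^3

1.459 g/cm^3


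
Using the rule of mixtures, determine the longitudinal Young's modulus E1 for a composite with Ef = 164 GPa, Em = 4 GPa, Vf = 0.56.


E1 = Ef*Vf + Em*(1-Vf) = 164*0.56 + 4*0.44 = 93.6 GPa

93.6 GPa


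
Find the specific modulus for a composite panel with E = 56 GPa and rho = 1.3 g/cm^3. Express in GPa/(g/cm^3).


Specific stiffness = E/rho = 56/1.3 = 43.1 GPa/(g/cm^3)

43.1 GPa/(g/cm^3)


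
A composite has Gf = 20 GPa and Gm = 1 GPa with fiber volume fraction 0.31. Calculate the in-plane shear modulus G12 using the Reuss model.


1/G12 = Vf/Gf + (1-Vf)/Gm = 0.31/20 + 0.69/1
G12 = 1.42 GPa

1.42 GPa


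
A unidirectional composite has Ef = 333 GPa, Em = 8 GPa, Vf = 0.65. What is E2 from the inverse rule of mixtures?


1/E2 = Vf/Ef + (1-Vf)/Em = 0.65/333 + 0.35/8
E2 = 21.88 GPa

21.88 GPa


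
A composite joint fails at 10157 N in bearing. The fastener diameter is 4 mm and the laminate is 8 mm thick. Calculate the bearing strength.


sigma_br = F/(d*h) = 10157/(4*8) = 317.4 MPa

317.4 MPa


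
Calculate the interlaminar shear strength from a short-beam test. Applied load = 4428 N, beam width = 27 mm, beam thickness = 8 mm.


ILSS = 3F/(4bh) = 3*4428/(4*27*8) = 15.38 MPa

15.38 MPa


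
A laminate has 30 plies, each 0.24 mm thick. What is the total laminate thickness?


h = n * t_ply = 30 * 0.24 = 7.2 mm

7.2 mm


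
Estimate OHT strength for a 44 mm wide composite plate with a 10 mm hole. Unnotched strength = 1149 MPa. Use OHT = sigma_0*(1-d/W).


OHT = sigma_0*(1-d/W) = 1149*(1-10/44) = 887.9 MPa

887.9 MPa


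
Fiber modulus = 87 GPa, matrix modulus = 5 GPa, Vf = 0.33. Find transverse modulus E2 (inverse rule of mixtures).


1/E2 = Vf/Ef + (1-Vf)/Em = 0.33/87 + 0.67/5
E2 = 7.26 GPa

7.26 GPa


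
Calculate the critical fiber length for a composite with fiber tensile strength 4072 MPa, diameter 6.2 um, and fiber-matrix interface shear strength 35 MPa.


Lc = sigma_f * d / (2 * tau_i) = 4072 * 6.2 / (2 * 35) = 360.7 um

360.7 um


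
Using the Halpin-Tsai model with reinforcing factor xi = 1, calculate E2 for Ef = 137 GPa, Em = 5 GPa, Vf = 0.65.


eta = (Ef/Em - 1)/(Ef/Em + xi) = (27.4 - 1)/(27.4 + 1) = 0.9296
E2 = Em*(1+xi*eta*Vf)/(1-eta*Vf) = 20.27 GPa

20.27 GPa


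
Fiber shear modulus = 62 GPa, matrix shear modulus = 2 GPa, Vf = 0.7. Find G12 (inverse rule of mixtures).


1/G12 = Vf/Gf + (1-Vf)/Gm = 0.7/62 + 0.3/2
G12 = 6.2 GPa

6.2 GPa


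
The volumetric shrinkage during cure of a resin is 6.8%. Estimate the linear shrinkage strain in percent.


Linear shrinkage ≈ vol_shrink/3 = 6.8/3 = 2.267%

2.267%


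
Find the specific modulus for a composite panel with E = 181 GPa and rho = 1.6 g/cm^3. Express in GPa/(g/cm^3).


Specific stiffness = E/rho = 181/1.6 = 113.1 GPa/(g/cm^3)

113.1 GPa/(g/cm^3)


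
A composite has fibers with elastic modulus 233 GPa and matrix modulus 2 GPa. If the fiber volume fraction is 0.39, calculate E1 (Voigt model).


E1 = Ef*Vf + Em*(1-Vf) = 233*0.39 + 2*0.61 = 92.09 GPa

92.09 GPa


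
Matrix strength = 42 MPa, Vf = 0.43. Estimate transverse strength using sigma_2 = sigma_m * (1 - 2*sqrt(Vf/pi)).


factor = 1 - 2*sqrt(0.43/pi) = 0.2601
sigma_2 = 42 * 0.2601 = 10.92 MPa

10.92 MPa


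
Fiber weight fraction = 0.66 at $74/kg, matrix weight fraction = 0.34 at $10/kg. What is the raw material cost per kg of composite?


Cost = cost_f*Wf + cost_m*Wm = 74*0.66 + 10*0.34 = $52.24/kg

$52.24/kg


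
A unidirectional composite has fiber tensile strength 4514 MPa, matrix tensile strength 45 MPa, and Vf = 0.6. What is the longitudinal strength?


sigma_1 = sigma_f*Vf + sigma_m*(1-Vf) = 4514*0.6 + 45*0.4 = 2726.4 MPa

2726.4 MPa


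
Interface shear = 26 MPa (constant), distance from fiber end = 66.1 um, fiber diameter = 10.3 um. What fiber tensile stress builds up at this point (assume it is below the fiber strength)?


Force balance: sigma_f * (pi*d^2/4) = tau * (pi*d) * x  ->  sigma_f = 4 * tau * x / d
sigma_f = 4 * 26 * 66.1 / 10.3 = 667.4 MPa

667.4 MPa


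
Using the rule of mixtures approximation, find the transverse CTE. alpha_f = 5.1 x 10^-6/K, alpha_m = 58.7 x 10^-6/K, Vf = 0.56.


alpha_2 = alpha_f*Vf + alpha_m*(1-Vf) = 5.1*0.56 + 58.7*0.44 = 28.7 x 10^-6/K

28.7 x 10^-6/K


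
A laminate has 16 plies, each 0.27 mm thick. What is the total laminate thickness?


h = n * t_ply = 16 * 0.27 = 4.32 mm

4.32 mm


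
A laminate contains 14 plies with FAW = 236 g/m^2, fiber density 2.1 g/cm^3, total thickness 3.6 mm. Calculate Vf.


Vf = n * FAW / (rho_f * h * 1000) = 14 * 236 / (2.1 * 3.6 * 1000) = 0.437

0.437


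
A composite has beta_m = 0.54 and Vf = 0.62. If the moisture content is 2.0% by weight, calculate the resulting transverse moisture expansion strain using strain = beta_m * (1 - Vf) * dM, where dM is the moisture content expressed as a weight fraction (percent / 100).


dM = 2.0/100 = 0.02
strain = beta_m * (1-Vf) * dM = 0.54 * 0.38 * 0.02 = 0.004104

0.004104


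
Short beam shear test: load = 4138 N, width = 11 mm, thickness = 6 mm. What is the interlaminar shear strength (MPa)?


ILSS = 3F/(4bh) = 3*4138/(4*11*6) = 47.02 MPa

47.02 MPa


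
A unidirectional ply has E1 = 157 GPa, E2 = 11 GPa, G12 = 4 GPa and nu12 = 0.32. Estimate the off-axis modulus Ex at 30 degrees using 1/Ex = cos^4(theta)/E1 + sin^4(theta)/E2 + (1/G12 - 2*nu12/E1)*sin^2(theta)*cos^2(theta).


cos^4(30) = 0.5625, sin^4(30) = 0.0625, sin^2(30)*cos^2(30) = 0.1875
1/G12 - 2*nu12/E1 = 1/4 - 2*0.32/157 = 0.245924 GPa^-1
1/Ex = 0.5625/157 + 0.0625/11 + 0.245924*0.1875 = 0.0553753 GPa^-1
Ex = 18.06 GPa

18.06 GPa


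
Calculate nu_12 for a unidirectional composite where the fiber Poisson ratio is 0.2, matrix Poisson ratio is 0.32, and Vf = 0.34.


nu_12 = nu_f*Vf + nu_m*(1-Vf) = 0.2*0.34 + 0.32*0.66 = 0.2792

0.2792


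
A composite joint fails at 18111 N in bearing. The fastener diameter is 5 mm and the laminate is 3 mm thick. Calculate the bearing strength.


sigma_br = F/(d*h) = 18111/(5*3) = 1207.4 MPa

1207.4 MPa
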